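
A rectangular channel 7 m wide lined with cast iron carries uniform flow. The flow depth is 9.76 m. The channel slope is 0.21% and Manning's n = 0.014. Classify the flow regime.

subcritical

Flow area A = b·y = 7 × 9.76 = 68.32 m². Wetted perimeter P = b + 2y = 7 + 2×9.76 = 26.52 m.
Hydraulic radius R = A/P = 68.32/26.52 = 2.576 m.
V = (1/n) R^(2/3) √S = (1/0.014) × 2.576^(2/3) × √0.0021 = 6.151 m/s. Hydraulic depth D_h = A/T = 68.32/7 = 9.76 m.
Froude number Fr = V/√(g·D_h) = 6.151/√(9.81×9.76) = 0.629, which is less than 1, so the flow is subcritical.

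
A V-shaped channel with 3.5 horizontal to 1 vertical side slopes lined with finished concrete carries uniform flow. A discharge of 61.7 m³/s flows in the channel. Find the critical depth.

y_c = 2.29 m

At critical depth, Q² T / (g A³) = 1, i.e. A³/T = Q²/g = 61.7²/9.81 = 388.1.
At y = 2.03 m: A³/T = 211.1 — low.
At y = 2.58 m: A³/T = 700.2 — high.
At y = 2.29 m: A³/T = 385.7 — matches.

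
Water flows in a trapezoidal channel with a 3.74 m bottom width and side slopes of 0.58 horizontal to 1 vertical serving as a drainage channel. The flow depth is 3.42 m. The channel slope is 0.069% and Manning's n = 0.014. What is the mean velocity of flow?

With bottom width b = 3.74 m and side slope z = 0.58: A = (b + zy)y = (3.74 + 0.58×3.42)×3.42 = 19.57 m²; P = b + 2y√(1+z²) = 3.74 + 2×3.42×1.156 = 11.65 m.
Hydraulic radius R = A/P = 19.57/11.65 = 1.681 m.
From Manning's equation, V = (1/n) R^(2/3) S^(1/2) = (1/0.014) × 1.681^(2/3) × 0.00069^(1/2) = 2.65 m/s.

V = 2.65 m/s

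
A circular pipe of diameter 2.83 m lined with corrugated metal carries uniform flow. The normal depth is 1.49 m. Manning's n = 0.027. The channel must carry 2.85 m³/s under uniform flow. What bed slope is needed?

S = 0.000798

For a circular section of diameter D = 2.83 m at depth y = 1.49 m, the central angle is θ = 2 arccos(1 − 2y/D) = 3.248 rad. Then A = (D²/8)(θ − sin θ) = 3.357 m² and P = Dθ/2 = 4.595 m.
Hydraulic radius R = A/P = 3.357/4.595 = 0.7306 m.
From Manning's equation, S = [nQ / (1 A R^(2/3))]² = [0.027 × 2.85 / (1 × 3.357 × 0.7306^(2/3))]² = 0.000798.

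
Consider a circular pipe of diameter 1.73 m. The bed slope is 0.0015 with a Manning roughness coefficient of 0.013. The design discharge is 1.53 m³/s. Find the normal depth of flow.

Manning's equation rearranged: A R^(2/3) = nQ / (1·√S) = 0.013 × 1.53 / (√0.0015) = 0.5136.
At y = 0.83 m: A R^(2/3) = 0.6263 — over.
At y = 0.742 m: A R^(2/3) = 0.5141 — ≈ 0.5136.

y_n = 0.742 m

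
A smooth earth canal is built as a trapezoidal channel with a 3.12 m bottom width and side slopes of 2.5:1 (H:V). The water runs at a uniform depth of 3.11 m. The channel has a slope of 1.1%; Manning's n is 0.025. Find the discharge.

With bottom width b = 3.12 m and side slope z = 2.5: A = (b + zy)y = (3.12 + 2.5×3.11)×3.11 = 33.88 m²; P = b + 2y√(1+z²) = 3.12 + 2×3.11×2.693 = 19.87 m.
Hydraulic radius R = A/P = 33.88/19.87 = 1.705 m.
Manning's equation: Q = (1/n) A R^(2/3) S^(1/2) = (1/0.025) × 33.88 × 1.705^(2/3) × 0.011^(1/2) = 203 m³/s.

Q = 203 m³/s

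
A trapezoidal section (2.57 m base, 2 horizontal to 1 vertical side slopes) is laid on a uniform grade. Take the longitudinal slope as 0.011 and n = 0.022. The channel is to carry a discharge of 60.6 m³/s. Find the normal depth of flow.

y_n = 1.89 m

Manning's equation rearranged: A R^(2/3) = nQ / (1·√S) = 0.022 × 60.6 / (√0.011) = 12.71.
At y = 2.16 m: A R^(2/3) = 16.96 — too large.
At y = 1.35 m: A R^(2/3) = 6.266 — too small.
At y = 1.89 m: A R^(2/3) = 12.7 — ≈ 12.71.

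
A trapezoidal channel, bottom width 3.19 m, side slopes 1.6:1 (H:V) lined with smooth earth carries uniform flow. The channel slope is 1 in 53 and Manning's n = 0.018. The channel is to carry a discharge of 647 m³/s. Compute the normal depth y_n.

y_n = 4.57 m

Manning's equation rearranged: A R^(2/3) = nQ / (1·√S) = 0.018 × 647 / (√0.01887) = 84.78.
Trying y = 3.91 m: A R^(2/3) = 59.76 — low.
Trying y = 5.11 m: A R^(2/3) = 109.4 — high.
Trying y = 4.57 m: A R^(2/3) = 84.8 — close enough.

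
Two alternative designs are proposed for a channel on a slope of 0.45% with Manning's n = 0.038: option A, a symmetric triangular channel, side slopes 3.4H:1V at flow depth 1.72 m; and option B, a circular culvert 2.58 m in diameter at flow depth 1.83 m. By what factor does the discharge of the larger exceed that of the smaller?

2.66

Channel A: For a triangular section with side slope z = 3.4: A = zy² = 3.4×1.72² = 10.06 m²; P = 2y√(1+z²) = 2×1.72×3.544 = 12.19 m. Hydraulic radius R = A/P = 10.06/12.19 = 0.8251 m. Q_A = (1/0.038)·10.06·0.8251^(2/3)·√0.0045 = 15.62 m³/s.
Channel B: For a circular section of diameter D = 2.58 m at depth y = 1.83 m, the central angle is θ = 2 arccos(1 − 2y/D) = 4.005 rad. Then A = (D²/8)(θ − sin θ) = 3.965 m² and P = Dθ/2 = 5.167 m. Hydraulic radius R = A/P = 3.965/5.167 = 0.7674 m. Q_B = (1/0.038)·3.965·0.7674^(2/3)·√0.0045 = 5.868 m³/s.
The larger discharge is 15.62 m³/s and the smaller is 5.868 m³/s; the ratio is 2.66.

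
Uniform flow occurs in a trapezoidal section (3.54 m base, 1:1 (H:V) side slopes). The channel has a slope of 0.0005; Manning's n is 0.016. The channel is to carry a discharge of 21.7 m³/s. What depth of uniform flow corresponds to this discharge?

y_n = 2.24 m

Manning's equation rearranged: A R^(2/3) = nQ / (1·√S) = 0.016 × 21.7 / (√0.0005) = 15.53.
Try y = 2.84 m: A R^(2/3) = 24.43 — high.
Try y = 1.53 m: A R^(2/3) = 7.684 — low.
Try y = 2.24 m: A R^(2/3) = 15.51 — matches.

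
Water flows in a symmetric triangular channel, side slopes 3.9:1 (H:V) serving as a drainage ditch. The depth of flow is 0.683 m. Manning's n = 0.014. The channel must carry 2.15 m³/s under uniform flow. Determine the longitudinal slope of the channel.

S = 0.0012

For a triangular section with side slope z = 3.9: A = zy² = 3.9×0.683² = 1.819 m²; P = 2y√(1+z²) = 2×0.683×4.026 = 5.5 m.
Hydraulic radius R = A/P = 1.819/5.5 = 0.3308 m.
From Manning's equation, S = [nQ / (1 A R^(2/3))]² = [0.014 × 2.15 / (1 × 1.819 × 0.3308^(2/3))]² = 0.0012.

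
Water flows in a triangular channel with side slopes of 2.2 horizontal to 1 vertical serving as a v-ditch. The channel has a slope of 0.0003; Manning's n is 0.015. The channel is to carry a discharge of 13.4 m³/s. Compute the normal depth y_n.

y_n = 2.27 m

Manning's equation rearranged: A R^(2/3) = nQ / (1·√S) = 0.015 × 13.4 / (√0.0003) = 11.6.
Try y = 1.81 m: A R^(2/3) = 6.334 — short.
Try y = 2.72 m: A R^(2/3) = 18.77 — over.
Try y = 2.27 m: A R^(2/3) = 11.59 — ≈ 11.6.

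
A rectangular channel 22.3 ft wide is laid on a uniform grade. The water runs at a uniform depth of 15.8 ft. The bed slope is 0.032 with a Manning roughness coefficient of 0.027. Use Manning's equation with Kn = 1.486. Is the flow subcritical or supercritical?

supercritical

Flow area A = b·y = 22.3 × 15.8 = 352.3 ft². Wetted perimeter P = b + 2y = 22.3 + 2×15.8 = 53.9 ft.
Hydraulic radius R = A/P = 352.3/53.9 = 6.537 ft.
V = (1.486/n) R^(2/3) √S = (1.486/0.027) × 6.537^(2/3) × √0.032 = 34.42 ft/s. Hydraulic depth D_h = A/T = 352.3/22.3 = 15.8 ft.
Froude number Fr = V/√(g·D_h) = 34.42/√(32.2×15.8) = 1.53, which is greater than 1, so the flow is supercritical.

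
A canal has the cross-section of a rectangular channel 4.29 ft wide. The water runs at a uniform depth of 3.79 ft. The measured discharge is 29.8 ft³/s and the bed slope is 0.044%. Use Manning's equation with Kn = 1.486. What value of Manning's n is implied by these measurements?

n = 0.021

Flow area A = b·y = 4.29 × 3.79 = 16.26 ft². Wetted perimeter P = b + 2y = 4.29 + 2×3.79 = 11.87 ft.
Hydraulic radius R = A/P = 16.26/11.87 = 1.37 ft.
Rearranging Manning's equation: n = (1.486/Q) A R^(2/3) S^(1/2) = (1.486/29.8) × 16.26 × 1.37^(2/3) × √0.00044 = 0.021.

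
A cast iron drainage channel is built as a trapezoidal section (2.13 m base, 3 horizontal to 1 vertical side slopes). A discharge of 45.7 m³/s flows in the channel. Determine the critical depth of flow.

At critical depth, Q² T / (g A³) = 1, i.e. A³/T = Q²/g = 45.7²/9.81 = 212.9.
At y = 2.28 m: A³/T = 541.1 — over.
At y = 1.3 m: A³/T = 48.51 — short.
At y = 1.84 m: A³/T = 211.8 — ≈ 212.9.

y_c = 1.84 m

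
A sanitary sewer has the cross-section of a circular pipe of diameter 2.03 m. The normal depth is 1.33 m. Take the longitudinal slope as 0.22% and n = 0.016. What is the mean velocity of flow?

V = 2.05 m/s

For a circular section of diameter D = 2.03 m at depth y = 1.33 m, the central angle is θ = 2 arccos(1 − 2y/D) = 3.773 rad. Then A = (D²/8)(θ − sin θ) = 2.247 m² and P = Dθ/2 = 3.829 m.
Hydraulic radius R = A/P = 2.247/3.829 = 0.5869 m.
From Manning's equation, V = (1/n) R^(2/3) S^(1/2) = (1/0.016) × 0.5869^(2/3) × 0.0022^(1/2) = 2.05 m/s.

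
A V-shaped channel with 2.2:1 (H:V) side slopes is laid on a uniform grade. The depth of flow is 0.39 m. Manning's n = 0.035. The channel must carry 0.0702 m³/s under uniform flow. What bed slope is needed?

For a triangular section with side slope z = 2.2: A = zy² = 2.2×0.39² = 0.3346 m²; P = 2y√(1+z²) = 2×0.39×2.417 = 1.885 m.
Hydraulic radius R = A/P = 0.3346/1.885 = 0.1775 m.
From Manning's equation, S = [nQ / (1 A R^(2/3))]² = [0.035 × 0.0702 / (1 × 0.3346 × 0.1775^(2/3))]² = 0.00054.

S = 0.00054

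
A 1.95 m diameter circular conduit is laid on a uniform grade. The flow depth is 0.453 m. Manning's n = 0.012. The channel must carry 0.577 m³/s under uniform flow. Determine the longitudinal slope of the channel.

For a circular section of diameter D = 1.95 m at depth y = 0.453 m, the central angle is θ = 2 arccos(1 − 2y/D) = 2.012 rad. Then A = (D²/8)(θ − sin θ) = 0.5263 m² and P = Dθ/2 = 1.961 m.
Hydraulic radius R = A/P = 0.5263/1.961 = 0.2683 m.
From Manning's equation, S = [nQ / (1 A R^(2/3))]² = [0.012 × 0.577 / (1 × 0.5263 × 0.2683^(2/3))]² = 0.001.

S = 0.001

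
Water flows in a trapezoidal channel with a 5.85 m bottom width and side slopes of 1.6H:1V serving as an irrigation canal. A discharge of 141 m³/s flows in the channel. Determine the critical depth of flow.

y_c = 2.97 m

At critical depth, Q² T / (g A³) = 1, i.e. A³/T = Q²/g = 141²/9.81 = 2027.
Trying y = 3.34 m: A³/T = 3160 — over.
Trying y = 2.36 m: A³/T = 874.8 — short.
Trying y = 2.97 m: A³/T = 2033 — matches.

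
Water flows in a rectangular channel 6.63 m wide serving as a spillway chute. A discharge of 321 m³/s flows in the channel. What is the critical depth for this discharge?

For a rectangular channel, critical depth y_c = (q²/g)^(1/3) where q = Q/b = 321/6.63 = 48.42 m²/s.
So y_c = (48.42²/9.81)^(1/3) = 6.21 m.

y_c = 6.21 m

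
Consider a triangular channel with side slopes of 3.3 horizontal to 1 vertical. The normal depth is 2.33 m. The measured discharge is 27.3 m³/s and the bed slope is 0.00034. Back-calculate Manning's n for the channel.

n = 0.013

For a triangular section with side slope z = 3.3: A = zy² = 3.3×2.33² = 17.92 m²; P = 2y√(1+z²) = 2×2.33×3.448 = 16.07 m.
Hydraulic radius R = A/P = 17.92/16.07 = 1.115 m.
Rearranging Manning's equation: n = (1/Q) A R^(2/3) S^(1/2) = (1/27.3) × 17.92 × 1.115^(2/3) × √0.00034 = 0.013.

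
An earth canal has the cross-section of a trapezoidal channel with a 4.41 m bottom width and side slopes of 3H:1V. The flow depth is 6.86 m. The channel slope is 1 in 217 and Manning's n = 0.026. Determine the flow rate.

Q = 1050 m³/s

With bottom width b = 4.41 m and side slope z = 3: A = (b + zy)y = (4.41 + 3×6.86)×6.86 = 171.4 m²; P = b + 2y√(1+z²) = 4.41 + 2×6.86×3.162 = 47.8 m.
Hydraulic radius R = A/P = 171.4/47.8 = 3.587 m.
Manning's equation: Q = (1/n) A R^(2/3) S^(1/2) = (1/0.026) × 171.4 × 3.587^(2/3) × 0.004608^(1/2) = 1050 m³/s.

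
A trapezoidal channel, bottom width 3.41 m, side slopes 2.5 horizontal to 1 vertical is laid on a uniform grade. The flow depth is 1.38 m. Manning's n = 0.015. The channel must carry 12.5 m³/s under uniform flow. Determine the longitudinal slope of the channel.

S = 0.00047

With bottom width b = 3.41 m and side slope z = 2.5: A = (b + zy)y = (3.41 + 2.5×1.38)×1.38 = 9.467 m²; P = b + 2y√(1+z²) = 3.41 + 2×1.38×2.693 = 10.84 m.
Hydraulic radius R = A/P = 9.467/10.84 = 0.8732 m.
From Manning's equation, S = [nQ / (1 A R^(2/3))]² = [0.015 × 12.5 / (1 × 9.467 × 0.8732^(2/3))]² = 0.00047.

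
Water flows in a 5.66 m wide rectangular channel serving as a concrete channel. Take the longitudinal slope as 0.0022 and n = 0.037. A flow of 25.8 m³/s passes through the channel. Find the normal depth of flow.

Manning's equation rearranged: A R^(2/3) = nQ / (1·√S) = 0.037 × 25.8 / (√0.0022) = 20.35.
At y = 2.44 m: A R^(2/3) = 16.54 — too small.
At y = 3.48 m: A R^(2/3) = 26.5 — too large.
At y = 2.85 m: A R^(2/3) = 20.38 — close enough.

y_n = 2.85 m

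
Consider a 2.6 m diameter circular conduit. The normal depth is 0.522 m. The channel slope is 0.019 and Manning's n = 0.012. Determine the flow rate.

Q = 4.04 m³/s

For a circular section of diameter D = 2.6 m at depth y = 0.522 m, the central angle is θ = 2 arccos(1 − 2y/D) = 1.858 rad. Then A = (D²/8)(θ − sin θ) = 0.7601 m² and P = Dθ/2 = 2.416 m.
Hydraulic radius R = A/P = 0.7601/2.416 = 0.3146 m.
Manning's equation: Q = (1/n) A R^(2/3) S^(1/2) = (1/0.012) × 0.7601 × 0.3146^(2/3) × 0.019^(1/2) = 4.04 m³/s.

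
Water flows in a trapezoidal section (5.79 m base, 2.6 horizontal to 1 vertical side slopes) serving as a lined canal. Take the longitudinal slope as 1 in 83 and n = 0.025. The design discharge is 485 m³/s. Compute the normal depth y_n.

y_n = 3.96 m

Manning's equation rearranged: A R^(2/3) = nQ / (1·√S) = 0.025 × 485 / (√0.01205) = 110.5.
At y = 4.85 m: A R^(2/3) = 173.9 — too large.
At y = 3.96 m: A R^(2/3) = 110.6 — ≈ 110.5.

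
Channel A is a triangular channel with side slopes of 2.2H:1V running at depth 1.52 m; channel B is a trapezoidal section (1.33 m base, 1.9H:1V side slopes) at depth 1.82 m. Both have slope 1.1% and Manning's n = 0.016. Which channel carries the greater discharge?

channel B

Channel A: For a triangular section with side slope z = 2.2: A = zy² = 2.2×1.52² = 5.083 m²; P = 2y√(1+z²) = 2×1.52×2.417 = 7.346 m. Hydraulic radius R = A/P = 5.083/7.346 = 0.6919 m. Q_A = (1/0.016)·5.083·0.6919^(2/3)·√0.011 = 26.06 m³/s.
Channel B: With bottom width b = 1.33 m and side slope z = 1.9: A = (b + zy)y = (1.33 + 1.9×1.82)×1.82 = 8.714 m²; P = b + 2y√(1+z²) = 1.33 + 2×1.82×2.147 = 9.145 m. Hydraulic radius R = A/P = 8.714/9.145 = 0.9528 m. Q_B = (1/0.016)·8.714·0.9528^(2/3)·√0.011 = 55.31 m³/s.
Q_A = 26.06 m³/s vs Q_B = 55.31 m³/s, so channel B carries more.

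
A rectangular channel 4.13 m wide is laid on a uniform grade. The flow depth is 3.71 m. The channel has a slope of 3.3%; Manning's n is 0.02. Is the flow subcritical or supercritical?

Flow area A = b·y = 4.13 × 3.71 = 15.32 m². Wetted perimeter P = b + 2y = 4.13 + 2×3.71 = 11.55 m.
Hydraulic radius R = A/P = 15.32/11.55 = 1.327 m.
V = (1/n) R^(2/3) √S = (1/0.02) × 1.327^(2/3) × √0.033 = 10.97 m/s. Hydraulic depth D_h = A/T = 15.32/4.13 = 3.71 m.
Froude number Fr = V/√(g·D_h) = 10.97/√(9.81×3.71) = 1.82, which is greater than 1, so the flow is supercritical.

supercritical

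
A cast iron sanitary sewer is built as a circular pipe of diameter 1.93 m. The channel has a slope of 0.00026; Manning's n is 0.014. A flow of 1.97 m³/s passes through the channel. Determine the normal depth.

y_n = 1.5 m

Manning's equation rearranged: A R^(2/3) = nQ / (1·√S) = 0.014 × 1.97 / (√0.00026) = 1.71.
Trying y = 1.05 m: A R^(2/3) = 1.036 — low.
Trying y = 1.65 m: A R^(2/3) = 1.862 — high.
Trying y = 1.5 m: A R^(2/3) = 1.708 — close enough.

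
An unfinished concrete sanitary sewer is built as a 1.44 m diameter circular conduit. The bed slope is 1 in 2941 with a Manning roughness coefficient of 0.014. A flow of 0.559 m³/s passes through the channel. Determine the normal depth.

y_n = 0.733 m

Manning's equation rearranged: A R^(2/3) = nQ / (1·√S) = 0.014 × 0.559 / (√0.00034) = 0.4244.
Try y = 0.586 m: A R^(2/3) = 0.2866 — low.
Try y = 0.894 m: A R^(2/3) = 0.583 — high.
Try y = 0.733 m: A R^(2/3) = 0.4247 — ≈ 0.4244.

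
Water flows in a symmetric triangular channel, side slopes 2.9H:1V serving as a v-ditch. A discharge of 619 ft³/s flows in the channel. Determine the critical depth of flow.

At critical depth, Q² T / (g A³) = 1, i.e. A³/T = Q²/g = 619²/32.2 = 11900.
Trying y = 5.65 ft: A³/T = 24210 — over.
Trying y = 4.33 ft: A³/T = 6400 — short.
Trying y = 4.9 ft: A³/T = 11880 — close enough.

y_c = 4.9 ft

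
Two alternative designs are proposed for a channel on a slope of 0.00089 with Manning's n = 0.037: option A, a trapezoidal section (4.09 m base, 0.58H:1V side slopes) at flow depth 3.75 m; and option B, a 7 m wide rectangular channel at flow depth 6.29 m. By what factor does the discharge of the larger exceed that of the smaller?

2.14

Channel A: With bottom width b = 4.09 m and side slope z = 0.58: A = (b + zy)y = (4.09 + 0.58×3.75)×3.75 = 23.49 m²; P = b + 2y√(1+z²) = 4.09 + 2×3.75×1.156 = 12.76 m. Hydraulic radius R = A/P = 23.49/12.76 = 1.841 m. Q_A = (1/0.037)·23.49·1.841^(2/3)·√0.00089 = 28.46 m³/s.
Channel B: Flow area A = b·y = 7 × 6.29 = 44.03 m². Wetted perimeter P = b + 2y = 7 + 2×6.29 = 19.58 m. Hydraulic radius R = A/P = 44.03/19.58 = 2.249 m. Q_B = (1/0.037)·44.03·2.249^(2/3)·√0.00089 = 60.93 m³/s.
The larger discharge is 60.93 m³/s and the smaller is 28.46 m³/s; the ratio is 2.14.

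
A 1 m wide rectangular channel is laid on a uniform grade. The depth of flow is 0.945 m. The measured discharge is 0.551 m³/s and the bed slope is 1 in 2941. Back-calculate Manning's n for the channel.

Flow area A = b·y = 1 × 0.945 = 0.945 m². Wetted perimeter P = b + 2y = 1 + 2×0.945 = 2.89 m.
Hydraulic radius R = A/P = 0.945/2.89 = 0.327 m.
Rearranging Manning's equation: n = (1/Q) A R^(2/3) S^(1/2) = (1/0.551) × 0.945 × 0.327^(2/3) × √0.00034 = 0.015.

n = 0.015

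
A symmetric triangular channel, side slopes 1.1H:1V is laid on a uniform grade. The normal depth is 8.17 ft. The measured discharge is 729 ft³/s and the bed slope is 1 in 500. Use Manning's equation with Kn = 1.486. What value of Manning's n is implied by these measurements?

n = 0.014

For a triangular section with side slope z = 1.1: A = zy² = 1.1×8.17² = 73.42 ft²; P = 2y√(1+z²) = 2×8.17×1.487 = 24.29 ft.
Hydraulic radius R = A/P = 73.42/24.29 = 3.023 ft.
Rearranging Manning's equation: n = (1.486/Q) A R^(2/3) S^(1/2) = (1.486/729) × 73.42 × 3.023^(2/3) × √0.002 = 0.014.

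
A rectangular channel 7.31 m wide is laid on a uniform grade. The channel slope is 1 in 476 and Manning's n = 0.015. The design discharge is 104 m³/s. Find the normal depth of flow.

y_n = 3.24 m

Manning's equation rearranged: A R^(2/3) = nQ / (1·√S) = 0.015 × 104 / (√0.002101) = 34.04.
At y = 3.97 m: A R^(2/3) = 44.57 — too large.
At y = 2.54 m: A R^(2/3) = 24.31 — too small.
At y = 3.24 m: A R^(2/3) = 33.97 — ≈ 34.04.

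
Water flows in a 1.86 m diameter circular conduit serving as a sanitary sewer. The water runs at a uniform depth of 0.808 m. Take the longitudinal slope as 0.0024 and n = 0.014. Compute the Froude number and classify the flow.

For a circular section of diameter D = 1.86 m at depth y = 0.808 m, the central angle is θ = 2 arccos(1 − 2y/D) = 2.878 rad. Then A = (D²/8)(θ − sin θ) = 1.132 m² and P = Dθ/2 = 2.677 m.
Hydraulic radius R = A/P = 1.132/2.677 = 0.423 m.
V = (1/n) R^(2/3) √S = (1/0.014) × 0.423^(2/3) × √0.0024 = 1.972 m/s. Hydraulic depth D_h = A/T = 1.132/1.844 = 0.6141 m.
Froude number Fr = V/√(g·D_h) = 1.972/√(9.81×0.6141) = 0.803, which is less than 1, so the flow is subcritical.

subcritical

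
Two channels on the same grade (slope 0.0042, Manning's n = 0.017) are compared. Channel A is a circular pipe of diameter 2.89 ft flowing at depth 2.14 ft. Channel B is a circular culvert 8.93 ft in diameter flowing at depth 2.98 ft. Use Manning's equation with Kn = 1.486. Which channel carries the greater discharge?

Channel A: For a circular section of diameter D = 2.89 ft at depth y = 2.14 ft, the central angle is θ = 2 arccos(1 − 2y/D) = 4.145 rad. Then A = (D²/8)(θ − sin θ) = 5.208 ft² and P = Dθ/2 = 5.99 ft. Hydraulic radius R = A/P = 5.208/5.99 = 0.8695 ft. Q_A = (1.486/0.017)·5.208·0.8695^(2/3)·√0.0042 = 26.88 ft³/s.
Channel B: For a circular section of diameter D = 8.93 ft at depth y = 2.98 ft, the central angle is θ = 2 arccos(1 − 2y/D) = 2.464 rad. Then A = (D²/8)(θ − sin θ) = 18.3 ft² and P = Dθ/2 = 11 ft. Hydraulic radius R = A/P = 18.3/11 = 1.664 ft. Q_B = (1.486/0.017)·18.3·1.664^(2/3)·√0.0042 = 145.6 ft³/s.
Q_A = 26.88 ft³/s vs Q_B = 145.6 ft³/s, so channel B carries more.

channel B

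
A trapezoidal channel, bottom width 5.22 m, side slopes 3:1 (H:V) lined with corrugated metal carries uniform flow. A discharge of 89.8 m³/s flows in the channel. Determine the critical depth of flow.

y_c = 2.12 m

At critical depth, Q² T / (g A³) = 1, i.e. A³/T = Q²/g = 89.8²/9.81 = 822.
Trying y = 2.38 m: A³/T = 1305 — over.
Trying y = 1.9 m: A³/T = 537.4 — short.
Trying y = 2.12 m: A³/T = 824.7 — ≈ 822.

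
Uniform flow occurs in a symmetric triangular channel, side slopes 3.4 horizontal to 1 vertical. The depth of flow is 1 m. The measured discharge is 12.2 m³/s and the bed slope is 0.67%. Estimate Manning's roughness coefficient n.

n = 0.014

For a triangular section with side slope z = 3.4: A = zy² = 3.4×1² = 3.4 m²; P = 2y√(1+z²) = 2×1×3.544 = 7.088 m.
Hydraulic radius R = A/P = 3.4/7.088 = 0.4797 m.
Rearranging Manning's equation: n = (1/Q) A R^(2/3) S^(1/2) = (1/12.2) × 3.4 × 0.4797^(2/3) × √0.0067 = 0.014.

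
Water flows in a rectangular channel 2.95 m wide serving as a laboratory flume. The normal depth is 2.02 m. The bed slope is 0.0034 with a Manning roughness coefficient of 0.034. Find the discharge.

Flow area A = b·y = 2.95 × 2.02 = 5.959 m². Wetted perimeter P = b + 2y = 2.95 + 2×2.02 = 6.99 m.
Hydraulic radius R = A/P = 5.959/6.99 = 0.8525 m.
Manning's equation: Q = (1/n) A R^(2/3) S^(1/2) = (1/0.034) × 5.959 × 0.8525^(2/3) × 0.0034^(1/2) = 9.19 m³/s.

Q = 9.19 m³/s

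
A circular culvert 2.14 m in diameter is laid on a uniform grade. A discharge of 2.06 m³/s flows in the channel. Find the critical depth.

At critical depth, Q² T / (g A³) = 1, i.e. A³/T = Q²/g = 2.06²/9.81 = 0.4326.
At y = 0.512 m: A³/T = 0.1581 — too small.
At y = 0.767 m: A³/T = 0.7581 — too large.
At y = 0.663 m: A³/T = 0.4317 — close enough.

y_c = 0.663 m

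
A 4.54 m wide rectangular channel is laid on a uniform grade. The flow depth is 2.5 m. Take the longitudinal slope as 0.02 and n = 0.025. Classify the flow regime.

Flow area A = b·y = 4.54 × 2.5 = 11.35 m². Wetted perimeter P = b + 2y = 4.54 + 2×2.5 = 9.54 m.
Hydraulic radius R = A/P = 11.35/9.54 = 1.19 m.
V = (1/n) R^(2/3) √S = (1/0.025) × 1.19^(2/3) × √0.02 = 6.351 m/s. Hydraulic depth D_h = A/T = 11.35/4.54 = 2.5 m.
Froude number Fr = V/√(g·D_h) = 6.351/√(9.81×2.5) = 1.28, which is greater than 1, so the flow is supercritical.

supercritical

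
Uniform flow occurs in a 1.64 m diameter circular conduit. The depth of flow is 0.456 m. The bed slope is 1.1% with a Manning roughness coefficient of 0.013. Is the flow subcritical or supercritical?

supercritical

For a circular section of diameter D = 1.64 m at depth y = 0.456 m, the central angle is θ = 2 arccos(1 − 2y/D) = 2.222 rad. Then A = (D²/8)(θ − sin θ) = 0.4795 m² and P = Dθ/2 = 1.822 m.
Hydraulic radius R = A/P = 0.4795/1.822 = 0.2632 m.
V = (1/n) R^(2/3) √S = (1/0.013) × 0.2632^(2/3) × √0.011 = 3.313 m/s. Hydraulic depth D_h = A/T = 0.4795/1.47 = 0.3263 m.
Froude number Fr = V/√(g·D_h) = 3.313/√(9.81×0.3263) = 1.85, which is greater than 1, so the flow is supercritical.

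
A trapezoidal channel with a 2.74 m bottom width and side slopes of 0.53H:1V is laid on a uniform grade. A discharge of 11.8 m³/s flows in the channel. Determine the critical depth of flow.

y_c = 1.14 m

At critical depth, Q² T / (g A³) = 1, i.e. A³/T = Q²/g = 11.8²/9.81 = 14.19.
Trying y = 0.842 m: A³/T = 5.316 — short.
Trying y = 1.28 m: A³/T = 20.45 — over.
Trying y = 1.14 m: A³/T = 14.03 — ≈ 14.19.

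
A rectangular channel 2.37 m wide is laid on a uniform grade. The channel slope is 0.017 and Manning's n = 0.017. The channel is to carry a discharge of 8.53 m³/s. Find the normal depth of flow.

y_n = 0.777 m

Manning's equation rearranged: A R^(2/3) = nQ / (1·√S) = 0.017 × 8.53 / (√0.017) = 1.112.
Try y = 0.937 m: A R^(2/3) = 1.442 — over.
Try y = 0.549 m: A R^(2/3) = 0.6768 — short.
Try y = 0.777 m: A R^(2/3) = 1.112 — matches.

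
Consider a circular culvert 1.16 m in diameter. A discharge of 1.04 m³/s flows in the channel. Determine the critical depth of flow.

At critical depth, Q² T / (g A³) = 1, i.e. A³/T = Q²/g = 1.04²/9.81 = 0.1103.
Trying y = 0.671 m: A³/T = 0.222 — over.
Trying y = 0.559 m: A³/T = 0.1105 — close enough.

y_c = 0.559 m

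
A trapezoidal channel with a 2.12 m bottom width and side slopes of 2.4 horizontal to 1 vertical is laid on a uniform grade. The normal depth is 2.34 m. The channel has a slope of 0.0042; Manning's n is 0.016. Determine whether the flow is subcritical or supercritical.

With bottom width b = 2.12 m and side slope z = 2.4: A = (b + zy)y = (2.12 + 2.4×2.34)×2.34 = 18.1 m²; P = b + 2y√(1+z²) = 2.12 + 2×2.34×2.6 = 14.29 m.
Hydraulic radius R = A/P = 18.1/14.29 = 1.267 m.
V = (1/n) R^(2/3) √S = (1/0.016) × 1.267^(2/3) × √0.0042 = 4.743 m/s. Hydraulic depth D_h = A/T = 18.1/13.35 = 1.356 m.
Froude number Fr = V/√(g·D_h) = 4.743/√(9.81×1.356) = 1.3, which is greater than 1, so the flow is supercritical.

supercritical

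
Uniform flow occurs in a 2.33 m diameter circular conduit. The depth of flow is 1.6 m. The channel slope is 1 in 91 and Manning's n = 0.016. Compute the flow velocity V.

V = 5.1 m/s

For a circular section of diameter D = 2.33 m at depth y = 1.6 m, the central angle is θ = 2 arccos(1 − 2y/D) = 3.907 rad. Then A = (D²/8)(θ − sin θ) = 3.121 m² and P = Dθ/2 = 4.552 m.
Hydraulic radius R = A/P = 3.121/4.552 = 0.6858 m.
From Manning's equation, V = (1/n) R^(2/3) S^(1/2) = (1/0.016) × 0.6858^(2/3) × 0.01099^(1/2) = 5.1 m/s.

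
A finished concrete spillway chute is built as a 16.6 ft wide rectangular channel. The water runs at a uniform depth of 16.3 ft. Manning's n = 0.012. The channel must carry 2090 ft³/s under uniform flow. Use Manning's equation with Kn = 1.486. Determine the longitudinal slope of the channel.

Flow area A = b·y = 16.6 × 16.3 = 270.6 ft². Wetted perimeter P = b + 2y = 16.6 + 2×16.3 = 49.2 ft.
Hydraulic radius R = A/P = 270.6/49.2 = 5.5 ft.
From Manning's equation, S = [nQ / (1.486 A R^(2/3))]² = [0.012 × 2090 / (1.486 × 270.6 × 5.5^(2/3))]² = 0.000401.

S = 0.000401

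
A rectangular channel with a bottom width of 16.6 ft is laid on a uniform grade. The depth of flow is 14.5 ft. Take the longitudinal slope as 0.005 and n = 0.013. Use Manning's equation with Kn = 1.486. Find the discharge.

Q = 5900 ft³/s

Flow area A = b·y = 16.6 × 14.5 = 240.7 ft². Wetted perimeter P = b + 2y = 16.6 + 2×14.5 = 45.6 ft.
Hydraulic radius R = A/P = 240.7/45.6 = 5.279 ft.
Manning's equation: Q = (1.486/n) A R^(2/3) S^(1/2) = (1.486/0.013) × 240.7 × 5.279^(2/3) × 0.005^(1/2) = 5900 ft³/s.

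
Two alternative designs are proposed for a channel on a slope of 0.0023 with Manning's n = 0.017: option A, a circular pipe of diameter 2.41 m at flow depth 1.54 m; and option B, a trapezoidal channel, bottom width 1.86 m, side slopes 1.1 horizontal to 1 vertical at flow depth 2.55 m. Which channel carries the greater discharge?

Channel A: For a circular section of diameter D = 2.41 m at depth y = 1.54 m, the central angle is θ = 2 arccos(1 − 2y/D) = 3.705 rad. Then A = (D²/8)(θ − sin θ) = 3.078 m² and P = Dθ/2 = 4.465 m. Hydraulic radius R = A/P = 3.078/4.465 = 0.6894 m. Q_A = (1/0.017)·3.078·0.6894^(2/3)·√0.0023 = 6.775 m³/s.
Channel B: With bottom width b = 1.86 m and side slope z = 1.1: A = (b + zy)y = (1.86 + 1.1×2.55)×2.55 = 11.9 m²; P = b + 2y√(1+z²) = 1.86 + 2×2.55×1.487 = 9.442 m. Hydraulic radius R = A/P = 11.9/9.442 = 1.26 m. Q_B = (1/0.017)·11.9·1.26^(2/3)·√0.0023 = 39.15 m³/s.
Q_A = 6.775 m³/s vs Q_B = 39.15 m³/s, so channel B carries more.

channel B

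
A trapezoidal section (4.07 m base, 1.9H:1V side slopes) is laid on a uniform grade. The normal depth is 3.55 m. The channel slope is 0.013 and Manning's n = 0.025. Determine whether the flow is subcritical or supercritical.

With bottom width b = 4.07 m and side slope z = 1.9: A = (b + zy)y = (4.07 + 1.9×3.55)×3.55 = 38.39 m²; P = b + 2y√(1+z²) = 4.07 + 2×3.55×2.147 = 19.31 m.
Hydraulic radius R = A/P = 38.39/19.31 = 1.988 m.
V = (1/n) R^(2/3) √S = (1/0.025) × 1.988^(2/3) × √0.013 = 7.21 m/s. Hydraulic depth D_h = A/T = 38.39/17.56 = 2.186 m.
Froude number Fr = V/√(g·D_h) = 7.21/√(9.81×2.186) = 1.56, which is greater than 1, so the flow is supercritical.

supercritical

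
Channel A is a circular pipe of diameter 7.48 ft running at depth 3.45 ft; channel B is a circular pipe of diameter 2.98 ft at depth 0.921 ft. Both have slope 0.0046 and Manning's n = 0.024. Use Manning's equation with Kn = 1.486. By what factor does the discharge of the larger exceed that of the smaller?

24.4

Channel A: For a circular section of diameter D = 7.48 ft at depth y = 3.45 ft, the central angle is θ = 2 arccos(1 − 2y/D) = 2.986 rad. Then A = (D²/8)(θ − sin θ) = 19.8 ft² and P = Dθ/2 = 11.17 ft. Hydraulic radius R = A/P = 19.8/11.17 = 1.773 ft. Q_A = (1.486/0.024)·19.8·1.773^(2/3)·√0.0046 = 121.8 ft³/s.
Channel B: For a circular section of diameter D = 2.98 ft at depth y = 0.921 ft, the central angle is θ = 2 arccos(1 − 2y/D) = 2.358 rad. Then A = (D²/8)(θ − sin θ) = 1.834 ft² and P = Dθ/2 = 3.513 ft. Hydraulic radius R = A/P = 1.834/3.513 = 0.522 ft. Q_B = (1.486/0.024)·1.834·0.522^(2/3)·√0.0046 = 4.993 ft³/s.
The larger discharge is 121.8 ft³/s and the smaller is 4.993 ft³/s; the ratio is 24.4.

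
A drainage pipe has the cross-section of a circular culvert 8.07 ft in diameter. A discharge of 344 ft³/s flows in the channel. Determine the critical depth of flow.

At critical depth, Q² T / (g A³) = 1, i.e. A³/T = Q²/g = 344²/32.2 = 3675.
At y = 3.66 ft: A³/T = 1428 — short.
At y = 5.19 ft: A³/T = 5435 — over.
At y = 4.69 ft: A³/T = 3683 — matches.

y_c = 4.69 ft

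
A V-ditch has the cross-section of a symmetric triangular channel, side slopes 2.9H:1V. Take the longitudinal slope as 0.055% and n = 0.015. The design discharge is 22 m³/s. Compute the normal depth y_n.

Manning's equation rearranged: A R^(2/3) = nQ / (1·√S) = 0.015 × 22 / (√0.00055) = 14.07.
Try y = 1.51 m: A R^(2/3) = 5.281 — short.
Try y = 2.18 m: A R^(2/3) = 14.06 — matches.

y_n = 2.18 m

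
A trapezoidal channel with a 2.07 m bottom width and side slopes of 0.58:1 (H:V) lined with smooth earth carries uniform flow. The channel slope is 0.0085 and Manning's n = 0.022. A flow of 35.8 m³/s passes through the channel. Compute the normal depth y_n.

y_n = 2.36 m

Manning's equation rearranged: A R^(2/3) = nQ / (1·√S) = 0.022 × 35.8 / (√0.0085) = 8.543.
Trying y = 2.01 m: A R^(2/3) = 6.366 — low.
Trying y = 2.69 m: A R^(2/3) = 10.89 — high.
Trying y = 2.36 m: A R^(2/3) = 8.534 — close enough.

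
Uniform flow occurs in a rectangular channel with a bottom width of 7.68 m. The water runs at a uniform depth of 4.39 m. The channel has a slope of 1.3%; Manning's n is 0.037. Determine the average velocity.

V = 4.97 m/s

Flow area A = b·y = 7.68 × 4.39 = 33.72 m². Wetted perimeter P = b + 2y = 7.68 + 2×4.39 = 16.46 m.
Hydraulic radius R = A/P = 33.72/16.46 = 2.048 m.
From Manning's equation, V = (1/n) R^(2/3) S^(1/2) = (1/0.037) × 2.048^(2/3) × 0.013^(1/2) = 4.97 m/s.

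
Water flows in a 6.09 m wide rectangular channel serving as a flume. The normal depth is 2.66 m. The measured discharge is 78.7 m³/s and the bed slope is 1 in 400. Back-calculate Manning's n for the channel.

n = 0.013

Flow area A = b·y = 6.09 × 2.66 = 16.2 m². Wetted perimeter P = b + 2y = 6.09 + 2×2.66 = 11.41 m.
Hydraulic radius R = A/P = 16.2/11.41 = 1.42 m.
Rearranging Manning's equation: n = (1/Q) A R^(2/3) S^(1/2) = (1/78.7) × 16.2 × 1.42^(2/3) × √0.0025 = 0.013.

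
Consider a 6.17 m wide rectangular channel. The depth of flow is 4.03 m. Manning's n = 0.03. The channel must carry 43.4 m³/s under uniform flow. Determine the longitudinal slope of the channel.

Flow area A = b·y = 6.17 × 4.03 = 24.87 m². Wetted perimeter P = b + 2y = 6.17 + 2×4.03 = 14.23 m.
Hydraulic radius R = A/P = 24.87/14.23 = 1.747 m.
From Manning's equation, S = [nQ / (1 A R^(2/3))]² = [0.03 × 43.4 / (1 × 24.87 × 1.747^(2/3))]² = 0.0013.

S = 0.0013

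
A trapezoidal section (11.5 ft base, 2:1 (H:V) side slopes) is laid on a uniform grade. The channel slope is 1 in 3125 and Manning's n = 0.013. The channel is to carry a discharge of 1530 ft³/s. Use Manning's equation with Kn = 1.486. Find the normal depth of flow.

y_n = 8.78 ft

Manning's equation rearranged: A R^(2/3) = nQ / (1.486·√S) = 0.013 × 1530 / (1.486 × √0.00032) = 748.2.
Try y = 10.2 ft: A R^(2/3) = 1038 — too large.
Try y = 6.83 ft: A R^(2/3) = 439.3 — too small.
Try y = 8.78 ft: A R^(2/3) = 748.6 — matches.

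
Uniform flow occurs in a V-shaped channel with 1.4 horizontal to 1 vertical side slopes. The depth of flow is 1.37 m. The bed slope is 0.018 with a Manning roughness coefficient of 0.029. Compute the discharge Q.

Q = 8.23 m³/s

For a triangular section with side slope z = 1.4: A = zy² = 1.4×1.37² = 2.628 m²; P = 2y√(1+z²) = 2×1.37×1.72 = 4.714 m.
Hydraulic radius R = A/P = 2.628/4.714 = 0.5574 m.
Manning's equation: Q = (1/n) A R^(2/3) S^(1/2) = (1/0.029) × 2.628 × 0.5574^(2/3) × 0.018^(1/2) = 8.23 m³/s.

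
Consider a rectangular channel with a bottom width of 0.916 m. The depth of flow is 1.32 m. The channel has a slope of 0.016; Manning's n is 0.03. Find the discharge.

Q = 2.48 m³/s

Flow area A = b·y = 0.916 × 1.32 = 1.209 m². Wetted perimeter P = b + 2y = 0.916 + 2×1.32 = 3.556 m.
Hydraulic radius R = A/P = 1.209/3.556 = 0.34 m.
Manning's equation: Q = (1/n) A R^(2/3) S^(1/2) = (1/0.03) × 1.209 × 0.34^(2/3) × 0.016^(1/2) = 2.48 m³/s.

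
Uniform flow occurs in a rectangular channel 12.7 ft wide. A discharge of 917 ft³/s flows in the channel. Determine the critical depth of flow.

y_c = 5.45 ft

For a rectangular channel, critical depth y_c = (q²/g)^(1/3) where q = Q/b = 917/12.7 = 72.2 ft²/s.
So y_c = (72.2²/32.2)^(1/3) = 5.45 ft.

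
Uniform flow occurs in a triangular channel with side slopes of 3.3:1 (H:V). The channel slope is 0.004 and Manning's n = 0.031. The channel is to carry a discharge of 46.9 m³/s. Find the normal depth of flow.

y_n = 2.49 m

Manning's equation rearranged: A R^(2/3) = nQ / (1·√S) = 0.031 × 46.9 / (√0.004) = 22.99.
Trying y = 2.92 m: A R^(2/3) = 35.17 — high.
Trying y = 2.18 m: A R^(2/3) = 16.13 — low.
Trying y = 2.49 m: A R^(2/3) = 23 — matches.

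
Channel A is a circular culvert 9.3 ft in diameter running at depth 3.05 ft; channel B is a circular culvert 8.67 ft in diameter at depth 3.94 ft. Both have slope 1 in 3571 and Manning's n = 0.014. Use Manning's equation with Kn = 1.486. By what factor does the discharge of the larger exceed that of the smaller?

Channel A: For a circular section of diameter D = 9.3 ft at depth y = 3.05 ft, the central angle is θ = 2 arccos(1 − 2y/D) = 2.439 rad. Then A = (D²/8)(θ − sin θ) = 19.38 ft² and P = Dθ/2 = 11.34 ft. Hydraulic radius R = A/P = 19.38/11.34 = 1.709 ft. Q_A = (1.486/0.014)·19.38·1.709^(2/3)·√0.00028 = 49.22 ft³/s.
Channel B: For a circular section of diameter D = 8.67 ft at depth y = 3.94 ft, the central angle is θ = 2 arccos(1 − 2y/D) = 2.959 rad. Then A = (D²/8)(θ − sin θ) = 26.1 ft² and P = Dθ/2 = 12.83 ft. Hydraulic radius R = A/P = 26.1/12.83 = 2.035 ft. Q_B = (1.486/0.014)·26.1·2.035^(2/3)·√0.00028 = 74.43 ft³/s.
The larger discharge is 74.43 ft³/s and the smaller is 49.22 ft³/s; the ratio is 1.51.

1.51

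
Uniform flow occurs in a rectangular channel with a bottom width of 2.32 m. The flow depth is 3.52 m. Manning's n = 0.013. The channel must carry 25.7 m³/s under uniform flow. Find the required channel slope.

Flow area A = b·y = 2.32 × 3.52 = 8.166 m². Wetted perimeter P = b + 2y = 2.32 + 2×3.52 = 9.36 m.
Hydraulic radius R = A/P = 8.166/9.36 = 0.8725 m.
From Manning's equation, S = [nQ / (1 A R^(2/3))]² = [0.013 × 25.7 / (1 × 8.166 × 0.8725^(2/3))]² = 0.00201.

S = 0.00201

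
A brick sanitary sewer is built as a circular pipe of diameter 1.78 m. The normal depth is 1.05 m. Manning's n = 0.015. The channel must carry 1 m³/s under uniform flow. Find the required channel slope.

S = 0.00025

For a circular section of diameter D = 1.78 m at depth y = 1.05 m, the central angle is θ = 2 arccos(1 − 2y/D) = 3.503 rad. Then A = (D²/8)(θ − sin θ) = 1.527 m² and P = Dθ/2 = 3.118 m.
Hydraulic radius R = A/P = 1.527/3.118 = 0.4899 m.
From Manning's equation, S = [nQ / (1 A R^(2/3))]² = [0.015 × 1 / (1 × 1.527 × 0.4899^(2/3))]² = 0.00025.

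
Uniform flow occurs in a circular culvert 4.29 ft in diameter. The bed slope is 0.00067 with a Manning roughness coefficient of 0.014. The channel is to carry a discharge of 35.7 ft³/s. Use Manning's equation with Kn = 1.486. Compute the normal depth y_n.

Manning's equation rearranged: A R^(2/3) = nQ / (1.486·√S) = 0.014 × 35.7 / (1.486 × √0.00067) = 12.99.
Try y = 3.9 ft: A R^(2/3) = 16.2 — too large.
Try y = 2.23 ft: A R^(2/3) = 8.084 — too small.
Try y = 3.06 ft: A R^(2/3) = 12.99 — close enough.

y_n = 3.06 ft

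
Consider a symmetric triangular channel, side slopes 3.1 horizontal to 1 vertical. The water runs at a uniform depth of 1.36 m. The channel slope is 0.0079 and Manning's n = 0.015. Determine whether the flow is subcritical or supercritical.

supercritical

For a triangular section with side slope z = 3.1: A = zy² = 3.1×1.36² = 5.734 m²; P = 2y√(1+z²) = 2×1.36×3.257 = 8.86 m.
Hydraulic radius R = A/P = 5.734/8.86 = 0.6472 m.
V = (1/n) R^(2/3) √S = (1/0.015) × 0.6472^(2/3) × √0.0079 = 4.433 m/s. Hydraulic depth D_h = A/T = 5.734/8.432 = 0.68 m.
Froude number Fr = V/√(g·D_h) = 4.433/√(9.81×0.68) = 1.72, which is greater than 1, so the flow is supercritical.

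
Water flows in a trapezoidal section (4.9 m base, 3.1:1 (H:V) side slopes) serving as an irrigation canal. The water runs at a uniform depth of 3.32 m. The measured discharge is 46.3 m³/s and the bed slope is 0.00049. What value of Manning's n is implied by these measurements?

With bottom width b = 4.9 m and side slope z = 3.1: A = (b + zy)y = (4.9 + 3.1×3.32)×3.32 = 50.44 m²; P = b + 2y√(1+z²) = 4.9 + 2×3.32×3.257 = 26.53 m.
Hydraulic radius R = A/P = 50.44/26.53 = 1.901 m.
Rearranging Manning's equation: n = (1/Q) A R^(2/3) S^(1/2) = (1/46.3) × 50.44 × 1.901^(2/3) × √0.00049 = 0.037.

n = 0.037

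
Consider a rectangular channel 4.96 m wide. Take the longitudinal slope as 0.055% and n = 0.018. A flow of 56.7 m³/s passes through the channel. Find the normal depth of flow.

Manning's equation rearranged: A R^(2/3) = nQ / (1·√S) = 0.018 × 56.7 / (√0.00055) = 43.52.
At y = 4.57 m: A R^(2/3) = 31.11 — short.
At y = 7.2 m: A R^(2/3) = 53.71 — over.
At y = 6.03 m: A R^(2/3) = 43.55 — close enough.

y_n = 6.03 m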